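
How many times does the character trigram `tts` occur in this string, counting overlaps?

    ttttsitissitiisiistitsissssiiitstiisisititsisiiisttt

1

Sliding a length-3 window over the 52 characters (50 positions):
  position 3–5: tts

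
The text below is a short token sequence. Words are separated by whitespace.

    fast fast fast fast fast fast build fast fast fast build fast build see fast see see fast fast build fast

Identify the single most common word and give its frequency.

Unigram frequencies (highest first):
  fast: 14
  build: 4
  see: 3

"fast", 14 times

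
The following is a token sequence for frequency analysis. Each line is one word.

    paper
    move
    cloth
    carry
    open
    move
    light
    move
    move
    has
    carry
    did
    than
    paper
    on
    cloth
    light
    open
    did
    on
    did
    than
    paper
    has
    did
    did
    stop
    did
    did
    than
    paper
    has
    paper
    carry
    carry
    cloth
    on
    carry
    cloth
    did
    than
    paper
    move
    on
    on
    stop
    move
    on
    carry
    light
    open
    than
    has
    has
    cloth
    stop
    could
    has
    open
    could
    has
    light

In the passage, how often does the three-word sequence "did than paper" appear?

Scanning the 60 overlapping trigram windows for "did than paper":
  position 12–14: did than paper
  position 21–23: did than paper
  position 29–31: did than paper
  position 40–42: did than paper

4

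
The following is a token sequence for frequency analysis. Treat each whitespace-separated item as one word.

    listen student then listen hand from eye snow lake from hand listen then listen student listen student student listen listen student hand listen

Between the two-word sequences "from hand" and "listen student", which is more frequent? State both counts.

"listen student" (4 vs 1)

"from hand": 1 occurrence
"listen student": 4 occurrences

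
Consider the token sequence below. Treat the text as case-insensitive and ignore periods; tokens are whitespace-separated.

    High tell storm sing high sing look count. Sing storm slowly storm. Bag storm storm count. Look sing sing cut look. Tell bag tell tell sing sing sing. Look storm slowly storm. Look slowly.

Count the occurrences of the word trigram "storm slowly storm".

2

Scanning the 32 overlapping trigram windows for "storm slowly storm":
  position 10–12: storm slowly storm
  position 30–32: storm slowly storm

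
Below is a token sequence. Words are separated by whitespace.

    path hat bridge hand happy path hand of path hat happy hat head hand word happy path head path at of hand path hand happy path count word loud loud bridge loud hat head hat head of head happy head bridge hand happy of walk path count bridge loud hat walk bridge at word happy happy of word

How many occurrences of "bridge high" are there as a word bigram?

0

Scanning the 57 overlapping bigram windows for "bridge high":
  (none found)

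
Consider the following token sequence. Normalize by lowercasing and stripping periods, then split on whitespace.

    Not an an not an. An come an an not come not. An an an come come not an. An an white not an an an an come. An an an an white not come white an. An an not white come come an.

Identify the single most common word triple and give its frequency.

Trigram frequencies (highest first):
  an an an: 7
  not an an: 5
  an an not: 3
  an an come: 3
  an come an: 2
  come an an: 2
  … (17 more, each ≤ 2)

"an an an", 7 times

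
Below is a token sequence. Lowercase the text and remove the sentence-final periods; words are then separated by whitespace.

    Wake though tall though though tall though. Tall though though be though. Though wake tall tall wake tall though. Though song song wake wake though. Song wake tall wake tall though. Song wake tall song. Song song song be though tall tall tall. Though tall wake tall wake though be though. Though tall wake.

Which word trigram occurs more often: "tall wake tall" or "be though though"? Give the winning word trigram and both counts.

"tall wake tall" (3 vs 2)

"tall wake tall": 3 occurrences
"be though though": 2 occurrences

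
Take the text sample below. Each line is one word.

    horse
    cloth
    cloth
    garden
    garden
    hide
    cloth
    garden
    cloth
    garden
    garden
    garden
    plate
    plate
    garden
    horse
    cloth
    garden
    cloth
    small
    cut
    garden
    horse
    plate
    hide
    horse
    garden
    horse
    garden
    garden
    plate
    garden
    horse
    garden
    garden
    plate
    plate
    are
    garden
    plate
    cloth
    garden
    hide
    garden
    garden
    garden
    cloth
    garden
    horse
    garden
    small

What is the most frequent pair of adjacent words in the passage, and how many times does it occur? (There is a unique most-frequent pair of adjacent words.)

Bigram frequencies (highest first):
  garden garden: 7
  cloth garden: 6
  garden horse: 5
  garden plate: 4
  horse garden: 4
  garden cloth: 3
  … (17 more, each ≤ 2)

"garden garden", 7 times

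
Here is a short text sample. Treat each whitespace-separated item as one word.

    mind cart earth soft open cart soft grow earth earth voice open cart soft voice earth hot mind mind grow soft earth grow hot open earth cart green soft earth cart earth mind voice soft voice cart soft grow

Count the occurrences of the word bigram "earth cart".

2

Scanning the 38 overlapping bigram windows for "earth cart":
  position 26–27: earth cart
  position 30–31: earth cart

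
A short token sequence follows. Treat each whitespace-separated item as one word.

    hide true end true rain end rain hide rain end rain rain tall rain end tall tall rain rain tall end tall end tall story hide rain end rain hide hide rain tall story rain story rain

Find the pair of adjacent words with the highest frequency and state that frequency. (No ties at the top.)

Bigram frequencies (highest first):
  rain end: 4
  end rain: 3
  hide rain: 3
  rain tall: 3
  end tall: 3
  rain hide: 2
  … (13 more, each ≤ 2)

"rain end", 4 times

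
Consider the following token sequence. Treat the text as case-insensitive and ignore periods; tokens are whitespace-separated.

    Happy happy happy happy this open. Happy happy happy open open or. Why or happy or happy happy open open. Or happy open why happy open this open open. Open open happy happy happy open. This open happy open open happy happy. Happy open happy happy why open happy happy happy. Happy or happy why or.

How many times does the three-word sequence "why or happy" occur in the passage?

Scanning the 54 overlapping trigram windows for "why or happy":
  position 13–15: why or happy

1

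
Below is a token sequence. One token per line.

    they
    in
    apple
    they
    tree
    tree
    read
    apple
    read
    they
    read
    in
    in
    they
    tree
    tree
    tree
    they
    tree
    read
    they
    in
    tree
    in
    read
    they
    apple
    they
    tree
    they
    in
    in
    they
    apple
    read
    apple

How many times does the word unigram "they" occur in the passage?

Scanning the 36 tokens for "they":
  position 1: they
  position 4: they
  position 10: they
  position 14: they
  position 18: they
  position 21: they
  position 26: they
  position 28: they
  position 30: they
  position 33: they

10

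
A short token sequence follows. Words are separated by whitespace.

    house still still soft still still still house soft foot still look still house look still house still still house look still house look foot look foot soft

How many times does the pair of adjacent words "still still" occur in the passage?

4

Scanning the 27 overlapping bigram windows for "still still":
  position 2–3: still still
  position 5–6: still still
  position 6–7: still still
  position 18–19: still still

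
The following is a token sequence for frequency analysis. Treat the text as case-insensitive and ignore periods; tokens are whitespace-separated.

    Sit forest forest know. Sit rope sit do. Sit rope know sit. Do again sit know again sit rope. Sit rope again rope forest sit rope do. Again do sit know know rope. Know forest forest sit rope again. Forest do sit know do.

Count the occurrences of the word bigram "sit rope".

6

Scanning the 43 overlapping bigram windows for "sit rope":
  position 5–6: sit rope
  position 9–10: sit rope
  position 18–19: sit rope
  position 20–21: sit rope
  position 25–26: sit rope
  position 37–38: sit rope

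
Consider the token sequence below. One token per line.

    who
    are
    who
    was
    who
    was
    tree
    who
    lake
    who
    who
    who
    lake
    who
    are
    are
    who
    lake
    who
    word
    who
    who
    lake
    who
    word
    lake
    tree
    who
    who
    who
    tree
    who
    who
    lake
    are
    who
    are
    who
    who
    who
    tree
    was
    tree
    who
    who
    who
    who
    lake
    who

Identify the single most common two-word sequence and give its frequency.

Bigram frequencies (highest first):
  who who: 11
  who lake: 6
  lake who: 5
  are who: 4
  tree who: 4
  who are: 3
  … (11 more, each ≤ 2)

"who who", 11 times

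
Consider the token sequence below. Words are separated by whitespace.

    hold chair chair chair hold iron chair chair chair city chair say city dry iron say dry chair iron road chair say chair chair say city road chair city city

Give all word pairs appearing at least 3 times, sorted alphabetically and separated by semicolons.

Bigram counts meeting the condition (at least 3 times):
  chair chair: 5
  chair say: 3

chair chair; chair say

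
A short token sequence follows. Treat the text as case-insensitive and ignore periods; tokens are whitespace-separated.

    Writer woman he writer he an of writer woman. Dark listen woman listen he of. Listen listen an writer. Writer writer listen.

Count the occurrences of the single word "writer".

6

Scanning the 22 tokens for "writer":
  position 1: writer
  position 4: writer
  position 8: writer
  position 19: writer
  position 20: writer
  position 21: writer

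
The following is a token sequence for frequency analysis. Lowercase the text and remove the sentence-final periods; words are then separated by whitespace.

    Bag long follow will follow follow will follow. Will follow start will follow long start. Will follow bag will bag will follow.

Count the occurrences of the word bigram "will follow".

6

Scanning the 21 overlapping bigram windows for "will follow":
  position 4–5: will follow
  position 7–8: will follow
  position 9–10: will follow
  position 12–13: will follow
  position 16–17: will follow
  position 21–22: will follow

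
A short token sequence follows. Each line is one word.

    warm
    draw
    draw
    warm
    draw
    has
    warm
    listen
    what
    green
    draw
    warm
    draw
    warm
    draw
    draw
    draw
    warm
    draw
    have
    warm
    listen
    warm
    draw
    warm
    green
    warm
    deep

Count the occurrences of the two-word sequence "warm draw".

6

Scanning the 27 overlapping bigram windows for "warm draw":
  position 1–2: warm draw
  position 4–5: warm draw
  position 12–13: warm draw
  position 14–15: warm draw
  position 18–19: warm draw
  position 23–24: warm draw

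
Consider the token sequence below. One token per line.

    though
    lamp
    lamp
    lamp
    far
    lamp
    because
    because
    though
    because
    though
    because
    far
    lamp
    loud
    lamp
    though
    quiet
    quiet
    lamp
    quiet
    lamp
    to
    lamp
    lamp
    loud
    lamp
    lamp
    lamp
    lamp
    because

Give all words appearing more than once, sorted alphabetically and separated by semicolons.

Unigram counts meeting the condition (more than once):
  because: 5
  far: 2
  lamp: 14
  loud: 2
  quiet: 3
  though: 4

because; far; lamp; loud; quiet; though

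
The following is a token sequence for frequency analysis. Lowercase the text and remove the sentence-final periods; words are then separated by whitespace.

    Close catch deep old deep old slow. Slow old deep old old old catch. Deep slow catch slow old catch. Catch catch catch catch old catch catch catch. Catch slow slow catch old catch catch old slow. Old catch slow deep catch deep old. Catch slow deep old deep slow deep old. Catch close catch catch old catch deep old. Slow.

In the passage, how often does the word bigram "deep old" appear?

Scanning the 60 overlapping bigram windows for "deep old":
  position 3–4: deep old
  position 5–6: deep old
  position 10–11: deep old
  position 43–44: deep old
  position 47–48: deep old
  position 51–52: deep old
  position 59–60: deep old

7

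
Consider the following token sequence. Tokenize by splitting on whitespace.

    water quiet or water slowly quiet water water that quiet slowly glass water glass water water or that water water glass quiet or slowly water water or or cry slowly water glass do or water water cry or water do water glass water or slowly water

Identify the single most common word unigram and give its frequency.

"water", 18 times

Unigram frequencies (highest first):
  water: 18
  or: 8
  slowly: 5
  glass: 5
  quiet: 4
  that: 2
  … (2 more, each ≤ 2)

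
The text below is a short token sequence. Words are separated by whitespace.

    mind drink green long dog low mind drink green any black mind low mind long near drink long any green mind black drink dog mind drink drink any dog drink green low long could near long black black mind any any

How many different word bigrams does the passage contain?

34

41 tokens → 40 bigram windows in total.
Repeated bigrams (each contributes count−1 duplicates):
  drink green: 3
  mind drink: 3
  black mind: 2
  low mind: 2
6 duplicate windows → 40 − 6 = 34 distinct.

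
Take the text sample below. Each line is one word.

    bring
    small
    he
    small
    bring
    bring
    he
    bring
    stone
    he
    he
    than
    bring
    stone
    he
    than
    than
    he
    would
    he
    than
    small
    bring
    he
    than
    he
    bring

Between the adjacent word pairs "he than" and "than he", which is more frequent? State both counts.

"he than" (4 vs 2)

"he than": 4 occurrences
"than he": 2 occurrences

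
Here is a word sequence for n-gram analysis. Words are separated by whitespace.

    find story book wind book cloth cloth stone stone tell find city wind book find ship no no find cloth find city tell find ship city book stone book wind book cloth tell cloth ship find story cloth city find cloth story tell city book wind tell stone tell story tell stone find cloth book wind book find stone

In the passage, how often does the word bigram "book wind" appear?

4

Scanning the 58 overlapping bigram windows for "book wind":
  position 3–4: book wind
  position 29–30: book wind
  position 45–46: book wind
  position 55–56: book wind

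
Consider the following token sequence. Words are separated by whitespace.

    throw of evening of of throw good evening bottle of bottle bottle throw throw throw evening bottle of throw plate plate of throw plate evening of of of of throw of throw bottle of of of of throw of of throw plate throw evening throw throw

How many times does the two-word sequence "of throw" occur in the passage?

7

Scanning the 45 overlapping bigram windows for "of throw":
  position 5–6: of throw
  position 18–19: of throw
  position 22–23: of throw
  position 29–30: of throw
  position 31–32: of throw
  position 37–38: of throw
  position 40–41: of throw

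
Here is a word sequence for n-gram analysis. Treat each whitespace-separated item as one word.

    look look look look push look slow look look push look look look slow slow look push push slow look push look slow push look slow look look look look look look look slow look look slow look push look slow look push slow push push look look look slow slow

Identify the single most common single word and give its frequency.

"look", 29 times

Unigram frequencies (highest first):
  look: 29
  slow: 12
  push: 10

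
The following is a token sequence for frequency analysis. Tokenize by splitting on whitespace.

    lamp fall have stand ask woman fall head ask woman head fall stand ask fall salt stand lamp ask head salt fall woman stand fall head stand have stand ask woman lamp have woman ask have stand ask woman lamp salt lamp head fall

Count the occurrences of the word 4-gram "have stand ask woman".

3

Scanning the 41 overlapping 4-gram windows for "have stand ask woman":
  position 3–6: have stand ask woman
  position 28–31: have stand ask woman
  position 36–39: have stand ask woman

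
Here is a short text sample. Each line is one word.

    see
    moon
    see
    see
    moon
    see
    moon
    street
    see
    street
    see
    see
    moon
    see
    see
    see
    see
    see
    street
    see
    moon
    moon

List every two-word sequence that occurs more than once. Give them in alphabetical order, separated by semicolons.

moon see; see moon; see see; see street; street see

Bigram counts meeting the condition (more than once):
  moon see: 3
  see moon: 5
  see see: 6
  see street: 2
  street see: 3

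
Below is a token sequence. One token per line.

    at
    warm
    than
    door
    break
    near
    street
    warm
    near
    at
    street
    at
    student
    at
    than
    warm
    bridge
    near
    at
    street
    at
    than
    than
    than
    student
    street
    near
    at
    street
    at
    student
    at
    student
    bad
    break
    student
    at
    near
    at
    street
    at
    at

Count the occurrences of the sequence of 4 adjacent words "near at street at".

4

Scanning the 39 overlapping 4-gram windows for "near at street at":
  position 9–12: near at street at
  position 18–21: near at street at
  position 27–30: near at street at
  position 38–41: near at street at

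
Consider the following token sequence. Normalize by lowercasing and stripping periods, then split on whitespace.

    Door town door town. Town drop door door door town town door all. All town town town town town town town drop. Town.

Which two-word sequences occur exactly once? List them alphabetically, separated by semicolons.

Bigram counts meeting the condition (exactly once):
  all all: 1
  all town: 1
  door all: 1
  drop door: 1
  drop town: 1

all all; all town; door all; drop door; drop town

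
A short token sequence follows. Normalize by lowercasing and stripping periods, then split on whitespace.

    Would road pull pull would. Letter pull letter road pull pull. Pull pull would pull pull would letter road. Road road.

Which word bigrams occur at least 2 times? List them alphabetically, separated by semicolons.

Bigram counts meeting the condition (at least 2 times):
  letter road: 2
  pull pull: 5
  pull would: 3
  road pull: 2
  road road: 2
  would letter: 2

letter road; pull pull; pull would; road pull; road road; would letter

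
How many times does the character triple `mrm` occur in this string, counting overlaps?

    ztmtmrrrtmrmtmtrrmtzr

Sliding a length-3 window over the 21 characters (19 positions):
  position 10–12: mrm

1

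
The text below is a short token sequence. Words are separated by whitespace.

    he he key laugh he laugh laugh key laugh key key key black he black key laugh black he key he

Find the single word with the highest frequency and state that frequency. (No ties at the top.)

"key", 7 times

Unigram frequencies (highest first):
  key: 7
  he: 6
  laugh: 5
  black: 3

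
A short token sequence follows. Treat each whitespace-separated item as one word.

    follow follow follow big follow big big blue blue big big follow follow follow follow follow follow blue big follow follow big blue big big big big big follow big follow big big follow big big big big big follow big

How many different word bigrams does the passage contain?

41 tokens → 40 bigram windows in total.
Repeated bigrams (each contributes count−1 duplicates):
  big big: 11
  follow follow: 8
  big follow: 7
  follow big: 7
  blue big: 3
  big blue: 2
32 duplicate windows → 40 − 32 = 8 distinct.

8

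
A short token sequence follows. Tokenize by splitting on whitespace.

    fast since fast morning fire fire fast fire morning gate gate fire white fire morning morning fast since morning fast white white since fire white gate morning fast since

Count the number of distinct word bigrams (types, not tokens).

29 tokens → 28 bigram windows in total.
Repeated bigrams (each contributes count−1 duplicates):
  fast since: 3
  morning fast: 3
  fire morning: 2
  fire white: 2
6 duplicate windows → 28 − 6 = 22 distinct.

22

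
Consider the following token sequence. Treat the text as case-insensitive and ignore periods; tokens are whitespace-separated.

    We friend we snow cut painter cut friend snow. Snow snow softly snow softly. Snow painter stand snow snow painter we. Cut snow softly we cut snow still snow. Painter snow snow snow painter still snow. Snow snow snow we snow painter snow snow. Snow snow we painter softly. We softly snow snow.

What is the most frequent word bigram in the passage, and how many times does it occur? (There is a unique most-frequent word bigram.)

Bigram frequencies (highest first):
  snow snow: 12
  snow painter: 5
  snow softly: 3
  softly snow: 3
  we snow: 2
  we cut: 2
  … (20 more, each ≤ 2)

"snow snow", 12 times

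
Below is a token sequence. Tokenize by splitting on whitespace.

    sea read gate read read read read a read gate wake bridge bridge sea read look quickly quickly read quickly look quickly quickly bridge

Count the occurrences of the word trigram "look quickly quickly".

Scanning the 22 overlapping trigram windows for "look quickly quickly":
  position 16–18: look quickly quickly
  position 21–23: look quickly quickly

2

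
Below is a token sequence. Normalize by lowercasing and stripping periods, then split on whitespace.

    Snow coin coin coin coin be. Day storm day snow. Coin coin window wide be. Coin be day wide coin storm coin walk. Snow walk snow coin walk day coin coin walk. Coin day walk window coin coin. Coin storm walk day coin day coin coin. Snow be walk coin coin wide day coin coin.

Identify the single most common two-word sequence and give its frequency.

"coin coin", 10 times

Bigram frequencies (highest first):
  coin coin: 10
  day coin: 4
  snow coin: 3
  coin walk: 3
  coin be: 2
  be day: 2
  … (25 more, each ≤ 2)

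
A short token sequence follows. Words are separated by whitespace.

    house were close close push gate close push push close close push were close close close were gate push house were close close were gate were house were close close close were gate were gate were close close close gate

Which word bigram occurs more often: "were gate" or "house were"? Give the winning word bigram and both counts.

"were gate": 4 occurrences
"house were": 3 occurrences

"were gate" (4 vs 3)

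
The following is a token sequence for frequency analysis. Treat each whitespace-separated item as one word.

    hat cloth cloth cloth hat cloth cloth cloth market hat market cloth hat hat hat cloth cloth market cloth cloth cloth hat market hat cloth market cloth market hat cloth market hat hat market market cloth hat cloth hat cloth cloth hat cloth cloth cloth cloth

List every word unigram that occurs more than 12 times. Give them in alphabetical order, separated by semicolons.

cloth; hat

Unigram counts meeting the condition (more than 12 times):
  cloth: 23
  hat: 14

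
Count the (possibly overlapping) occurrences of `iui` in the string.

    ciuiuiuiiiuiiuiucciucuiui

6

Sliding a length-3 window over the 25 characters (23 positions):
  position 2–4: iui
  position 4–6: iui
  position 6–8: iui
  position 10–12: iui
  position 13–15: iui
  position 23–25: iui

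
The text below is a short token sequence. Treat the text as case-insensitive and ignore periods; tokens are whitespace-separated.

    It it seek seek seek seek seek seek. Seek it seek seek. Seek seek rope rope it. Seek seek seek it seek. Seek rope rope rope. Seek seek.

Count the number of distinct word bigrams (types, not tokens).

28 tokens → 27 bigram windows in total.
Repeated bigrams (each contributes count−1 duplicates):
  seek seek: 13
  it seek: 4
  rope rope: 3
  seek it: 2
  seek rope: 2
19 duplicate windows → 27 − 19 = 8 distinct.

8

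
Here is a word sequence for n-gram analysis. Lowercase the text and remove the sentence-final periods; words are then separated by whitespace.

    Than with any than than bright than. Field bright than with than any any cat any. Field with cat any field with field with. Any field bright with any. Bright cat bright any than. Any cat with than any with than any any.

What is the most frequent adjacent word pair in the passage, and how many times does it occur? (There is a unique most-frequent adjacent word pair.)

"than any", 4 times

Bigram frequencies (highest first):
  than any: 4
  with any: 3
  with than: 3
  any field: 3
  field with: 3
  than with: 2
  … (18 more, each ≤ 2)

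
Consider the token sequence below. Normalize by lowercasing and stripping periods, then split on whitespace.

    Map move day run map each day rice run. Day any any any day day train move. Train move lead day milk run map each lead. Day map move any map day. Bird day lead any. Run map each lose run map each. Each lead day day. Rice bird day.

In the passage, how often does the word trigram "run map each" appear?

4

Scanning the 48 overlapping trigram windows for "run map each":
  position 4–6: run map each
  position 23–25: run map each
  position 37–39: run map each
  position 41–43: run map each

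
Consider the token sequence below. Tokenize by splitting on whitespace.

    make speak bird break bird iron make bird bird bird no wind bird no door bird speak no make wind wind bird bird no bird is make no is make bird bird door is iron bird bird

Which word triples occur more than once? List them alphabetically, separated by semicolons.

bird bird no; make bird bird

Trigram counts meeting the condition (more than once):
  bird bird no: 2
  make bird bird: 2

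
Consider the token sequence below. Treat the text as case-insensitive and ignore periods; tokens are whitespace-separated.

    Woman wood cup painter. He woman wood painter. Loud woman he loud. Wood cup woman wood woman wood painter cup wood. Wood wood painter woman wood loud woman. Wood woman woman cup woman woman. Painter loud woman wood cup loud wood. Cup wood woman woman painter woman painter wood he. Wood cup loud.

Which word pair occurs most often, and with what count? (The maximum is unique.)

"woman wood", 7 times

Bigram frequencies (highest first):
  woman wood: 7
  wood cup: 5
  wood painter: 3
  loud woman: 3
  wood woman: 3
  woman woman: 3
  … (19 more, each ≤ 3)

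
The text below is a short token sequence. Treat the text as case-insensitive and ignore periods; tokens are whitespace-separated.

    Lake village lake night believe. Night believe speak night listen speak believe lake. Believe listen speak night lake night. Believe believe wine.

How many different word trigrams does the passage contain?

22 tokens → 20 trigram windows in total.
Repeated trigrams (each contributes count−1 duplicates):
  lake night believe: 2
1 duplicate windows → 20 − 1 = 19 distinct.

19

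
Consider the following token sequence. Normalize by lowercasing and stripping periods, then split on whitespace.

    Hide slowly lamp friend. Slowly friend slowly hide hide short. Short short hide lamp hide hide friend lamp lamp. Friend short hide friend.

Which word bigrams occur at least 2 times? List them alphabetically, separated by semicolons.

friend slowly; hide friend; hide hide; lamp friend; short hide; short short

Bigram counts meeting the condition (at least 2 times):
  friend slowly: 2
  hide friend: 2
  hide hide: 2
  lamp friend: 2
  short hide: 2
  short short: 2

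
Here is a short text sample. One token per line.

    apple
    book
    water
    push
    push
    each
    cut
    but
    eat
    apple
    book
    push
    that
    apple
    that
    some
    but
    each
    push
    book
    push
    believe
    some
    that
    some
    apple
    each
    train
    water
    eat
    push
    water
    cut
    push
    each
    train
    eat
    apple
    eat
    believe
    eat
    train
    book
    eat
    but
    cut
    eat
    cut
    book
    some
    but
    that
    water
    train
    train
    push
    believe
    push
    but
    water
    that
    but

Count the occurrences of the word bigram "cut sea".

Scanning the 61 overlapping bigram windows for "cut sea":
  (none found)

0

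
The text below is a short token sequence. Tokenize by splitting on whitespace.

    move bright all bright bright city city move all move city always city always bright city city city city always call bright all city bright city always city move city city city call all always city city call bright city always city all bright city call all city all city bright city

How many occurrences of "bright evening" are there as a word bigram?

Scanning the 51 overlapping bigram windows for "bright evening":
  (none found)

0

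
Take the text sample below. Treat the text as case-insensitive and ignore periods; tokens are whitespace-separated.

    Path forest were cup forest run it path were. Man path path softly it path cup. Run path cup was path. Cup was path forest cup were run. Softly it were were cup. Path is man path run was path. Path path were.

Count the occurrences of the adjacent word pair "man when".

Scanning the 42 overlapping bigram windows for "man when":
  (none found)

0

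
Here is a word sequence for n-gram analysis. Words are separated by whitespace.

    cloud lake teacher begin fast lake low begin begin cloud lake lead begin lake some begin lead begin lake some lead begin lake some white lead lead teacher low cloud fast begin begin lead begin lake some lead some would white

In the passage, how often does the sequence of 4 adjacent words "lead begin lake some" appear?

Scanning the 38 overlapping 4-gram windows for "lead begin lake some":
  position 12–15: lead begin lake some
  position 17–20: lead begin lake some
  position 21–24: lead begin lake some
  position 34–37: lead begin lake some

4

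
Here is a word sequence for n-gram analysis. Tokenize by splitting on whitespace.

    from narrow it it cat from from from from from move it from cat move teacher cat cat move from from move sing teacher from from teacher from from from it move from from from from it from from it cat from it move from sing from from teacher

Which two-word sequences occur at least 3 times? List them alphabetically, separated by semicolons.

Bigram counts meeting the condition (at least 3 times):
  from from: 13
  from it: 4
  move from: 3

from from; from it; move from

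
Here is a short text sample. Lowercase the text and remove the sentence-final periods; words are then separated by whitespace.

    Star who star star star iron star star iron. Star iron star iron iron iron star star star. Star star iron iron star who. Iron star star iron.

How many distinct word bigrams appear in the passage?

28 tokens → 27 bigram windows in total.
Repeated bigrams (each contributes count−1 duplicates):
  star star: 8
  iron star: 6
  star iron: 6
  iron iron: 3
  star who: 2
20 duplicate windows → 27 − 20 = 7 distinct.

7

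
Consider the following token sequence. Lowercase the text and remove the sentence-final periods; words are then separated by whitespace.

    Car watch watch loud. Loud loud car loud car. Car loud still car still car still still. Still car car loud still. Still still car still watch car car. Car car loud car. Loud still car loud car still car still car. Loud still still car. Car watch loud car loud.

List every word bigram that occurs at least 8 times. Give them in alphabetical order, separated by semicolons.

car loud; still car

Bigram counts meeting the condition (at least 8 times):
  car loud: 8
  still car: 8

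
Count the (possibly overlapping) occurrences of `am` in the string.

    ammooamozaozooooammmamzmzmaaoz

4

Sliding a length-2 window over the 30 characters (29 positions):
  position 1–2: am
  position 6–7: am
  position 17–18: am
  position 21–22: am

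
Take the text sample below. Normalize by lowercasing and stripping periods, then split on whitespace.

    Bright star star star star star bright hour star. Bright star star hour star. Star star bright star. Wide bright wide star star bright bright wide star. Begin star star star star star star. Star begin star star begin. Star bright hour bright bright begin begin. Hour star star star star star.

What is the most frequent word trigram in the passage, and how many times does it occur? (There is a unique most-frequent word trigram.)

"star star star", 12 times

Trigram frequencies (highest first):
  star star star: 12
  star star bright: 3
  star begin star: 3
  bright star star: 2
  star bright hour: 2
  star bright star: 2
  … (22 more, each ≤ 2)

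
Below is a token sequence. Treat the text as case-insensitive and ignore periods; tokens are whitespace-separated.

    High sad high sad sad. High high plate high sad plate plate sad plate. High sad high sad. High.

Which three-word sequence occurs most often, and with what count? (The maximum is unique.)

Trigram frequencies (highest first):
  high sad high: 3
  sad high sad: 2
  plate high sad: 2
  high sad sad: 1
  sad sad high: 1
  sad high high: 1
  … (7 more, each ≤ 1)

"high sad high", 3 times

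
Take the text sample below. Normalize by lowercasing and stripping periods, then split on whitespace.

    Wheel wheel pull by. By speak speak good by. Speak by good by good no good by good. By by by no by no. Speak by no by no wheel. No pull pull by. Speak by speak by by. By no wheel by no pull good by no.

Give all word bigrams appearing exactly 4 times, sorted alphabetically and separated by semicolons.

by speak; speak by

Bigram counts meeting the condition (exactly 4 times):
  by speak: 4
  speak by: 4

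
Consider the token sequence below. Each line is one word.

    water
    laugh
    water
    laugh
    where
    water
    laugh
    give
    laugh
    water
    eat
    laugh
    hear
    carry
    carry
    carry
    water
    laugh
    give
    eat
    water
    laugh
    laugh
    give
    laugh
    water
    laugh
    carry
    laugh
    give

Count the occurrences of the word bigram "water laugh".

6

Scanning the 29 overlapping bigram windows for "water laugh":
  position 1–2: water laugh
  position 3–4: water laugh
  position 6–7: water laugh
  position 17–18: water laugh
  position 21–22: water laugh
  position 26–27: water laugh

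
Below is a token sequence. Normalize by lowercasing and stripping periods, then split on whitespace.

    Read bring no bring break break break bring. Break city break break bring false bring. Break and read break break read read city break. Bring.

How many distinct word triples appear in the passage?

22

25 tokens → 23 trigram windows in total.
Repeated trigrams (each contributes count−1 duplicates):
  break break bring: 2
1 duplicate windows → 23 − 1 = 22 distinct.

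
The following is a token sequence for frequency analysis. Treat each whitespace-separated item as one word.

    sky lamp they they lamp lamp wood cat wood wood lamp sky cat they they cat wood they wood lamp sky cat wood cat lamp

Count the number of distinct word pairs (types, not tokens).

17

25 tokens → 24 bigram windows in total.
Repeated bigrams (each contributes count−1 duplicates):
  cat wood: 3
  lamp sky: 2
  sky cat: 2
  they they: 2
  wood cat: 2
  wood lamp: 2
7 duplicate windows → 24 − 7 = 17 distinct.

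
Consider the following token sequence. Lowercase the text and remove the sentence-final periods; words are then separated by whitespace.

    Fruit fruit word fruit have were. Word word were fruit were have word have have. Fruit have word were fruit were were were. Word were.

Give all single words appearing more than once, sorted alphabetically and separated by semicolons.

fruit; have; were; word

Unigram counts meeting the condition (more than once):
  fruit: 6
  have: 5
  were: 8
  word: 6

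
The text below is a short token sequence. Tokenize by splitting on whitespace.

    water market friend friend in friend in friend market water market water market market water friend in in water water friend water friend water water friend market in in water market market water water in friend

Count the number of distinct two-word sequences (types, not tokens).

36 tokens → 35 bigram windows in total.
Repeated bigrams (each contributes count−1 duplicates):
  market water: 4
  water friend: 4
  water market: 4
  friend in: 3
  in friend: 3
  water water: 3
  friend market: 2
  friend water: 2
  … (3 more repeated)
20 duplicate windows → 35 − 20 = 15 distinct.

15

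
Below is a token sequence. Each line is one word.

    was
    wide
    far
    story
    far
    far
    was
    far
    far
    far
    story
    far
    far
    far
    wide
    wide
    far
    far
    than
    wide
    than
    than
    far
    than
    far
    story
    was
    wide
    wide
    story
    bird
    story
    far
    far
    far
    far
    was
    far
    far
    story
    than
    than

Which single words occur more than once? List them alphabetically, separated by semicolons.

Unigram counts meeting the condition (more than once):
  far: 19
  story: 6
  than: 6
  was: 4
  wide: 6

far; story; than; was; wide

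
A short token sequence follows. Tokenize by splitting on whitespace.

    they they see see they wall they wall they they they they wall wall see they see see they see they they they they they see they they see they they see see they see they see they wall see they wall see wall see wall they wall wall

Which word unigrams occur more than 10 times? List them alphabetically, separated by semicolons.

see; they

Unigram counts meeting the condition (more than 10 times):
  see: 15
  they: 24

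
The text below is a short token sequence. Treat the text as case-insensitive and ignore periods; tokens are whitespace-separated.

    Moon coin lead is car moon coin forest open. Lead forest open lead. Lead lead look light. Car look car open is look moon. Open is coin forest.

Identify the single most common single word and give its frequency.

Unigram frequencies (highest first):
  lead: 5
  open: 4
  moon: 3
  coin: 3
  is: 3
  car: 3
  … (3 more, each ≤ 3)

"lead", 5 times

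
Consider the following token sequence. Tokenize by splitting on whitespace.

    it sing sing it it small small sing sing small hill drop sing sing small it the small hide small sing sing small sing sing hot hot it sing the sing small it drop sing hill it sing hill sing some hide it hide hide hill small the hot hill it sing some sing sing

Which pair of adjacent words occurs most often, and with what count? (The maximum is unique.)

"sing sing", 6 times

Bigram frequencies (highest first):
  sing sing: 6
  it sing: 4
  sing small: 4
  small sing: 3
  drop sing: 2
  small it: 2
  … (30 more, each ≤ 2)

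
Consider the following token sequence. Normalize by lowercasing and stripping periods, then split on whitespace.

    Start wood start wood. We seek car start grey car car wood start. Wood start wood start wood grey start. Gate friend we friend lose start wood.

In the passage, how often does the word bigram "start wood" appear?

6

Scanning the 26 overlapping bigram windows for "start wood":
  position 1–2: start wood
  position 3–4: start wood
  position 13–14: start wood
  position 15–16: start wood
  position 17–18: start wood
  position 26–27: start wood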